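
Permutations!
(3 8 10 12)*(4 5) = (3 8 10 12)(4 5) = [0, 1, 2, 8, 5, 4, 6, 7, 10, 9, 12, 11, 3]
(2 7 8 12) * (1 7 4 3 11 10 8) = (1 7)(2 4 3 11 10 8 12) = [0, 7, 4, 11, 3, 5, 6, 1, 12, 9, 8, 10, 2]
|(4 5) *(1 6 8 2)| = |(1 6 8 2)(4 5)| = 4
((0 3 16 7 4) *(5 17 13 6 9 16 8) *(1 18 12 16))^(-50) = [6, 0, 2, 9, 13, 18, 7, 17, 1, 4, 10, 11, 8, 16, 14, 15, 5, 12, 3] = (0 6 7 17 12 8 1)(3 9 4 13 16 5 18)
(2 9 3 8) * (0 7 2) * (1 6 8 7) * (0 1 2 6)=(0 2 9 3 7 6 8 1)=[2, 0, 9, 7, 4, 5, 8, 6, 1, 3]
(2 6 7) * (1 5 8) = [0, 5, 6, 3, 4, 8, 7, 2, 1] = (1 5 8)(2 6 7)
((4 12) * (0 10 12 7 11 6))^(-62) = (0 10 12 4 7 11 6) = [10, 1, 2, 3, 7, 5, 0, 11, 8, 9, 12, 6, 4]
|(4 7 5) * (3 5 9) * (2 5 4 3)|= |(2 5 3 4 7 9)|= 6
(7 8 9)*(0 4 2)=(0 4 2)(7 8 9)=[4, 1, 0, 3, 2, 5, 6, 8, 9, 7]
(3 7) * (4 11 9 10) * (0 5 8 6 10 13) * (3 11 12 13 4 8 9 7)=(0 5 9 4 12 13)(6 10 8)(7 11)=[5, 1, 2, 3, 12, 9, 10, 11, 6, 4, 8, 7, 13, 0]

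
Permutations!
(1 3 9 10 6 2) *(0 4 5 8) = (0 4 5 8)(1 3 9 10 6 2) = [4, 3, 1, 9, 5, 8, 2, 7, 0, 10, 6]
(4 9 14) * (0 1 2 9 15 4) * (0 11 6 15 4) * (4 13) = (0 1 2 9 14 11 6 15)(4 13) = [1, 2, 9, 3, 13, 5, 15, 7, 8, 14, 10, 6, 12, 4, 11, 0]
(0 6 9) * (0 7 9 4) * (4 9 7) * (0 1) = (0 6 9 4 1) = [6, 0, 2, 3, 1, 5, 9, 7, 8, 4]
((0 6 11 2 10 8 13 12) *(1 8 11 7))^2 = (0 7 8 12 6 1 13)(2 11 10) = [7, 13, 11, 3, 4, 5, 1, 8, 12, 9, 2, 10, 6, 0]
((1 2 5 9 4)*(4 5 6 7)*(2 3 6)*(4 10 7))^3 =(1 4 6 3)(5 9)(7 10) =[0, 4, 2, 1, 6, 9, 3, 10, 8, 5, 7]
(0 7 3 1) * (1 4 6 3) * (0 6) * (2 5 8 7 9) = (0 9 2 5 8 7 1 6 3 4) = [9, 6, 5, 4, 0, 8, 3, 1, 7, 2]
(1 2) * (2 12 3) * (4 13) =(1 12 3 2)(4 13) =[0, 12, 1, 2, 13, 5, 6, 7, 8, 9, 10, 11, 3, 4]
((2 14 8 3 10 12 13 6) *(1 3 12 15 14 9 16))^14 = (1 10 14 12 6 9)(2 16 3 15 8 13) = [0, 10, 16, 15, 4, 5, 9, 7, 13, 1, 14, 11, 6, 2, 12, 8, 3]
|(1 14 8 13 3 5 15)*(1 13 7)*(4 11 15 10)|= 28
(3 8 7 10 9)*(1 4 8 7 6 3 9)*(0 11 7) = [11, 4, 2, 0, 8, 5, 3, 10, 6, 9, 1, 7] = (0 11 7 10 1 4 8 6 3)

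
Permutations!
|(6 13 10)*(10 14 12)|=5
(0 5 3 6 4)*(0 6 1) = (0 5 3 1)(4 6) = [5, 0, 2, 1, 6, 3, 4]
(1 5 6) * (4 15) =(1 5 6)(4 15) =[0, 5, 2, 3, 15, 6, 1, 7, 8, 9, 10, 11, 12, 13, 14, 4]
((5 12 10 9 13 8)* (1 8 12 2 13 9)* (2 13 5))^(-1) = (1 10 12 13 5 2 8) = [0, 10, 8, 3, 4, 2, 6, 7, 1, 9, 12, 11, 13, 5]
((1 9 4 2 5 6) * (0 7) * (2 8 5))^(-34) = (1 4 5)(6 9 8) = [0, 4, 2, 3, 5, 1, 9, 7, 6, 8]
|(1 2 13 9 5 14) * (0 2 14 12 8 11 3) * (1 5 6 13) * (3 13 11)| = |(0 2 1 14 5 12 8 3)(6 11 13 9)| = 8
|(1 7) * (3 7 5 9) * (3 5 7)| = 2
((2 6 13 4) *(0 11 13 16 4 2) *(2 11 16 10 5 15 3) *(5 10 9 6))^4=(0 16 4)=[16, 1, 2, 3, 0, 5, 6, 7, 8, 9, 10, 11, 12, 13, 14, 15, 4]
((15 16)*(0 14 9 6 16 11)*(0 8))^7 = (0 8 11 15 16 6 9 14) = [8, 1, 2, 3, 4, 5, 9, 7, 11, 14, 10, 15, 12, 13, 0, 16, 6]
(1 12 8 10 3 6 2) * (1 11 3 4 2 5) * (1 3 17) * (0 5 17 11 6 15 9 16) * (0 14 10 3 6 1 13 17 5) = [0, 12, 1, 15, 2, 6, 5, 7, 3, 16, 4, 11, 8, 17, 10, 9, 14, 13] = (1 12 8 3 15 9 16 14 10 4 2)(5 6)(13 17)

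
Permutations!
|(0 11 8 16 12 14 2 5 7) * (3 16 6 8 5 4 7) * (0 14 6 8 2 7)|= |(0 11 5 3 16 12 6 2 4)(7 14)|= 18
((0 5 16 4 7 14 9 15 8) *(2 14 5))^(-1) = (0 8 15 9 14 2)(4 16 5 7) = [8, 1, 0, 3, 16, 7, 6, 4, 15, 14, 10, 11, 12, 13, 2, 9, 5]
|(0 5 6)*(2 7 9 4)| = 12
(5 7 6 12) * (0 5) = (0 5 7 6 12) = [5, 1, 2, 3, 4, 7, 12, 6, 8, 9, 10, 11, 0]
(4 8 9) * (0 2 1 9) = (0 2 1 9 4 8) = [2, 9, 1, 3, 8, 5, 6, 7, 0, 4]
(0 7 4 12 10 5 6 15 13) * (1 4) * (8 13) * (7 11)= (0 11 7 1 4 12 10 5 6 15 8 13)= [11, 4, 2, 3, 12, 6, 15, 1, 13, 9, 5, 7, 10, 0, 14, 8]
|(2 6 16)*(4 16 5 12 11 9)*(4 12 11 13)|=|(2 6 5 11 9 12 13 4 16)|=9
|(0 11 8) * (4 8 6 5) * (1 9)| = 6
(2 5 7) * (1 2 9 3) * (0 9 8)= (0 9 3 1 2 5 7 8)= [9, 2, 5, 1, 4, 7, 6, 8, 0, 3]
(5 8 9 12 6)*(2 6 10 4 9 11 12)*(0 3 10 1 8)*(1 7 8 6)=(0 3 10 4 9 2 1 6 5)(7 8 11 12)=[3, 6, 1, 10, 9, 0, 5, 8, 11, 2, 4, 12, 7]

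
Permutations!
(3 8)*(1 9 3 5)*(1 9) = [0, 1, 2, 8, 4, 9, 6, 7, 5, 3] = (3 8 5 9)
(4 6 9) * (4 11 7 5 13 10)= [0, 1, 2, 3, 6, 13, 9, 5, 8, 11, 4, 7, 12, 10]= (4 6 9 11 7 5 13 10)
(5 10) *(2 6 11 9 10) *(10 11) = (2 6 10 5)(9 11) = [0, 1, 6, 3, 4, 2, 10, 7, 8, 11, 5, 9]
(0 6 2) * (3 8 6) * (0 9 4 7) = [3, 1, 9, 8, 7, 5, 2, 0, 6, 4] = (0 3 8 6 2 9 4 7)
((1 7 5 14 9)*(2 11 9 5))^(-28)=(14)(1 2 9 7 11)=[0, 2, 9, 3, 4, 5, 6, 11, 8, 7, 10, 1, 12, 13, 14]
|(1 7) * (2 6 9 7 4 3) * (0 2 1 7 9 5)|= 12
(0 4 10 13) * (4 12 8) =[12, 1, 2, 3, 10, 5, 6, 7, 4, 9, 13, 11, 8, 0] =(0 12 8 4 10 13)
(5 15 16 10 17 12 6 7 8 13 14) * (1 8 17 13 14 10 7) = (1 8 14 5 15 16 7 17 12 6)(10 13) = [0, 8, 2, 3, 4, 15, 1, 17, 14, 9, 13, 11, 6, 10, 5, 16, 7, 12]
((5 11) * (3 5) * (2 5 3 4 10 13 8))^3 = [0, 1, 4, 3, 8, 10, 6, 7, 11, 9, 2, 13, 12, 5] = (2 4 8 11 13 5 10)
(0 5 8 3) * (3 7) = (0 5 8 7 3) = [5, 1, 2, 0, 4, 8, 6, 3, 7]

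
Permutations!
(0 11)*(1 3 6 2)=[11, 3, 1, 6, 4, 5, 2, 7, 8, 9, 10, 0]=(0 11)(1 3 6 2)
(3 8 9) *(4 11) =(3 8 9)(4 11) =[0, 1, 2, 8, 11, 5, 6, 7, 9, 3, 10, 4]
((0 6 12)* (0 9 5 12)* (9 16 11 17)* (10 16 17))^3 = (0 6)(5 9 17 12) = [6, 1, 2, 3, 4, 9, 0, 7, 8, 17, 10, 11, 5, 13, 14, 15, 16, 12]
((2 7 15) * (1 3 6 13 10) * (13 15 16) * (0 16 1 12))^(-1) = (0 12 10 13 16)(1 7 2 15 6 3) = [12, 7, 15, 1, 4, 5, 3, 2, 8, 9, 13, 11, 10, 16, 14, 6, 0]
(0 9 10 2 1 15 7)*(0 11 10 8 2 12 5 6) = (0 9 8 2 1 15 7 11 10 12 5 6) = [9, 15, 1, 3, 4, 6, 0, 11, 2, 8, 12, 10, 5, 13, 14, 7]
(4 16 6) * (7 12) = (4 16 6)(7 12) = [0, 1, 2, 3, 16, 5, 4, 12, 8, 9, 10, 11, 7, 13, 14, 15, 6]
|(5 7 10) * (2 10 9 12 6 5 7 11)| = 8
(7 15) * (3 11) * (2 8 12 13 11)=(2 8 12 13 11 3)(7 15)=[0, 1, 8, 2, 4, 5, 6, 15, 12, 9, 10, 3, 13, 11, 14, 7]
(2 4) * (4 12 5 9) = (2 12 5 9 4) = [0, 1, 12, 3, 2, 9, 6, 7, 8, 4, 10, 11, 5]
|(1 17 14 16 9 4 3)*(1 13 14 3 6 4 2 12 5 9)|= 12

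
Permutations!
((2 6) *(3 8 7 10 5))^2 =[0, 1, 2, 7, 4, 8, 6, 5, 10, 9, 3] =(3 7 5 8 10)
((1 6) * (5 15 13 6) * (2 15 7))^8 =(1 5 7 2 15 13 6) =[0, 5, 15, 3, 4, 7, 1, 2, 8, 9, 10, 11, 12, 6, 14, 13]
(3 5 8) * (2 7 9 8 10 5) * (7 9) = (2 9 8 3)(5 10) = [0, 1, 9, 2, 4, 10, 6, 7, 3, 8, 5]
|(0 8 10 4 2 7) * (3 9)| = |(0 8 10 4 2 7)(3 9)| = 6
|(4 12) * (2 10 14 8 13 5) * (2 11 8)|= 12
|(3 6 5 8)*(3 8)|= 3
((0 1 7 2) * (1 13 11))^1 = (0 13 11 1 7 2) = [13, 7, 0, 3, 4, 5, 6, 2, 8, 9, 10, 1, 12, 11]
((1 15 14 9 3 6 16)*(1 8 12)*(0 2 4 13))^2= (0 4)(1 14 3 16 12 15 9 6 8)(2 13)= [4, 14, 13, 16, 0, 5, 8, 7, 1, 6, 10, 11, 15, 2, 3, 9, 12]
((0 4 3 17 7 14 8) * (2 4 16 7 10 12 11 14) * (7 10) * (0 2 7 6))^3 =[12, 1, 17, 0, 6, 5, 10, 7, 3, 9, 14, 2, 8, 13, 4, 15, 11, 16] =(0 12 8 3)(2 17 16 11)(4 6 10 14)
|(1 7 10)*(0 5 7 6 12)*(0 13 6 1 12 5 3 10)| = 8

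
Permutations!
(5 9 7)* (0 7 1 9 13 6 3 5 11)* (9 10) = (0 7 11)(1 10 9)(3 5 13 6) = [7, 10, 2, 5, 4, 13, 3, 11, 8, 1, 9, 0, 12, 6]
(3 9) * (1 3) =(1 3 9) =[0, 3, 2, 9, 4, 5, 6, 7, 8, 1]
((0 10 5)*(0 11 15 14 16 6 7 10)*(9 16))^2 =(5 15 9 6 10 11 14 16 7) =[0, 1, 2, 3, 4, 15, 10, 5, 8, 6, 11, 14, 12, 13, 16, 9, 7]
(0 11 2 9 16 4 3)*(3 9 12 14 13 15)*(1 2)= (0 11 1 2 12 14 13 15 3)(4 9 16)= [11, 2, 12, 0, 9, 5, 6, 7, 8, 16, 10, 1, 14, 15, 13, 3, 4]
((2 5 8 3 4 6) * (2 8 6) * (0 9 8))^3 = (0 3 5 9 4 6 8 2) = [3, 1, 0, 5, 6, 9, 8, 7, 2, 4]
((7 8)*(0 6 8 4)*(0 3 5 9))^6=[5, 1, 2, 7, 8, 4, 9, 6, 0, 3]=(0 5 4 8)(3 7 6 9)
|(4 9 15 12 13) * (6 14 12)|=|(4 9 15 6 14 12 13)|=7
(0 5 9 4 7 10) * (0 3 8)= [5, 1, 2, 8, 7, 9, 6, 10, 0, 4, 3]= (0 5 9 4 7 10 3 8)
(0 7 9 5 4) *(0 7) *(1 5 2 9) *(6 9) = (1 5 4 7)(2 6 9) = [0, 5, 6, 3, 7, 4, 9, 1, 8, 2]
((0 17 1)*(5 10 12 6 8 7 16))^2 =(0 1 17)(5 12 8 16 10 6 7) =[1, 17, 2, 3, 4, 12, 7, 5, 16, 9, 6, 11, 8, 13, 14, 15, 10, 0]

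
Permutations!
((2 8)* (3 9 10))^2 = (3 10 9) = [0, 1, 2, 10, 4, 5, 6, 7, 8, 3, 9]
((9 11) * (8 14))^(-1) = (8 14)(9 11) = [0, 1, 2, 3, 4, 5, 6, 7, 14, 11, 10, 9, 12, 13, 8]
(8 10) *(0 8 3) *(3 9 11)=(0 8 10 9 11 3)=[8, 1, 2, 0, 4, 5, 6, 7, 10, 11, 9, 3]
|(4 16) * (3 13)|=2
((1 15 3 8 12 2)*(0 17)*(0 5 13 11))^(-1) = (0 11 13 5 17)(1 2 12 8 3 15) = [11, 2, 12, 15, 4, 17, 6, 7, 3, 9, 10, 13, 8, 5, 14, 1, 16, 0]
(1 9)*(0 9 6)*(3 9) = [3, 6, 2, 9, 4, 5, 0, 7, 8, 1] = (0 3 9 1 6)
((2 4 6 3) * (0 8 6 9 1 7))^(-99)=(9)=[0, 1, 2, 3, 4, 5, 6, 7, 8, 9]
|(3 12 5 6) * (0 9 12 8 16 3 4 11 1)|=|(0 9 12 5 6 4 11 1)(3 8 16)|=24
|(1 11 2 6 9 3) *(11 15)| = |(1 15 11 2 6 9 3)| = 7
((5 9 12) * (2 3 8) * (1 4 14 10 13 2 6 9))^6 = [0, 3, 5, 1, 8, 2, 14, 7, 4, 10, 9, 11, 13, 12, 6] = (1 3)(2 5)(4 8)(6 14)(9 10)(12 13)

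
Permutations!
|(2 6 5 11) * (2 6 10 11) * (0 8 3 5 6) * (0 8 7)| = |(0 7)(2 10 11 8 3 5)| = 6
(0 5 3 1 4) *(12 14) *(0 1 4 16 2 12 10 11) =(0 5 3 4 1 16 2 12 14 10 11) =[5, 16, 12, 4, 1, 3, 6, 7, 8, 9, 11, 0, 14, 13, 10, 15, 2]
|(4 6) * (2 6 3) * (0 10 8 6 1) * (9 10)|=|(0 9 10 8 6 4 3 2 1)|=9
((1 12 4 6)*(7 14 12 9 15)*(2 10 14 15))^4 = (15)(1 14)(2 4)(6 10)(9 12) = [0, 14, 4, 3, 2, 5, 10, 7, 8, 12, 6, 11, 9, 13, 1, 15]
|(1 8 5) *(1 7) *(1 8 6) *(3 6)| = 3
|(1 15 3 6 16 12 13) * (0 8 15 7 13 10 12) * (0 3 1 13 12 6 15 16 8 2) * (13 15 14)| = |(0 2)(1 7 12 10 6 8 16 3 14 13 15)| = 22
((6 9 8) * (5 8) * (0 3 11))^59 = [11, 1, 2, 0, 4, 9, 8, 7, 5, 6, 10, 3] = (0 11 3)(5 9 6 8)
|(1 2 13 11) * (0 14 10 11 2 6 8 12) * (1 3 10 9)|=|(0 14 9 1 6 8 12)(2 13)(3 10 11)|=42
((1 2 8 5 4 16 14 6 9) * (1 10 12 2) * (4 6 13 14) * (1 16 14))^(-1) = (1 13 14 4 16)(2 12 10 9 6 5 8) = [0, 13, 12, 3, 16, 8, 5, 7, 2, 6, 9, 11, 10, 14, 4, 15, 1]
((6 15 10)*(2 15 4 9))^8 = (2 10 4)(6 9 15) = [0, 1, 10, 3, 2, 5, 9, 7, 8, 15, 4, 11, 12, 13, 14, 6]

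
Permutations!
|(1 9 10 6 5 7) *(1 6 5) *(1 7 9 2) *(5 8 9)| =|(1 2)(6 7)(8 9 10)| =6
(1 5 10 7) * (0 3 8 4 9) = (0 3 8 4 9)(1 5 10 7) = [3, 5, 2, 8, 9, 10, 6, 1, 4, 0, 7]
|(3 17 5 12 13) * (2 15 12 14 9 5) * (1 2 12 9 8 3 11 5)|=8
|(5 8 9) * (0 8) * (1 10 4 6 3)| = 20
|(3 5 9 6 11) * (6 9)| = |(3 5 6 11)| = 4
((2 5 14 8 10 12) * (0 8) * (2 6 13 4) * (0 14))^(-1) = [5, 1, 4, 3, 13, 2, 12, 7, 0, 9, 8, 11, 10, 6, 14] = (14)(0 5 2 4 13 6 12 10 8)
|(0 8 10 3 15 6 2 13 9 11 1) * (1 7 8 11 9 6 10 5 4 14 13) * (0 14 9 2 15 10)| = |(0 11 7 8 5 4 9 2 1 14 13 6 15)(3 10)| = 26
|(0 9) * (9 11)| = 3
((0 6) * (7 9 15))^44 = (7 15 9) = [0, 1, 2, 3, 4, 5, 6, 15, 8, 7, 10, 11, 12, 13, 14, 9]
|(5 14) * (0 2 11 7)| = |(0 2 11 7)(5 14)| = 4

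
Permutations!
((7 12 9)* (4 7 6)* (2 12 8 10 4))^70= [0, 1, 9, 3, 8, 5, 12, 10, 4, 2, 7, 11, 6]= (2 9)(4 8)(6 12)(7 10)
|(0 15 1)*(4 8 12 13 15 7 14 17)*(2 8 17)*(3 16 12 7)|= |(0 3 16 12 13 15 1)(2 8 7 14)(4 17)|= 28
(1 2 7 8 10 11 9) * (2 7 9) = (1 7 8 10 11 2 9) = [0, 7, 9, 3, 4, 5, 6, 8, 10, 1, 11, 2]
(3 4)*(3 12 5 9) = (3 4 12 5 9) = [0, 1, 2, 4, 12, 9, 6, 7, 8, 3, 10, 11, 5]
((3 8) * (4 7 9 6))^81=(3 8)(4 7 9 6)=[0, 1, 2, 8, 7, 5, 4, 9, 3, 6]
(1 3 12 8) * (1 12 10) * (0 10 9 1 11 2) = (0 10 11 2)(1 3 9)(8 12) = [10, 3, 0, 9, 4, 5, 6, 7, 12, 1, 11, 2, 8]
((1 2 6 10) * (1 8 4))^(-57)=(1 10)(2 8)(4 6)=[0, 10, 8, 3, 6, 5, 4, 7, 2, 9, 1]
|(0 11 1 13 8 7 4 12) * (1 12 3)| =6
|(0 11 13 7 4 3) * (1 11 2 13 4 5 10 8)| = |(0 2 13 7 5 10 8 1 11 4 3)| = 11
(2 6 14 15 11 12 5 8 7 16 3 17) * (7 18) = (2 6 14 15 11 12 5 8 18 7 16 3 17) = [0, 1, 6, 17, 4, 8, 14, 16, 18, 9, 10, 12, 5, 13, 15, 11, 3, 2, 7]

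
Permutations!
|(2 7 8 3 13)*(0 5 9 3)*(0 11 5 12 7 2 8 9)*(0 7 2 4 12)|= 21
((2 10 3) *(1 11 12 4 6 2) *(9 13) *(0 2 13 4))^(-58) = (0 11 3 2 12 1 10)(4 13)(6 9) = [11, 10, 12, 2, 13, 5, 9, 7, 8, 6, 0, 3, 1, 4]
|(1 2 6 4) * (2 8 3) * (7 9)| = 6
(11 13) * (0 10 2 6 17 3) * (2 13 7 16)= [10, 1, 6, 0, 4, 5, 17, 16, 8, 9, 13, 7, 12, 11, 14, 15, 2, 3]= (0 10 13 11 7 16 2 6 17 3)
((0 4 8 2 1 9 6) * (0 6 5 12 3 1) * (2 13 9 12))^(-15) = (0 2 5 9 13 8 4) = [2, 1, 5, 3, 0, 9, 6, 7, 4, 13, 10, 11, 12, 8]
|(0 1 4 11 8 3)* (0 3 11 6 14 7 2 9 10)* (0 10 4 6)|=8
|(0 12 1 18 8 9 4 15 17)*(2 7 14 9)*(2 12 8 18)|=|(18)(0 8 12 1 2 7 14 9 4 15 17)|=11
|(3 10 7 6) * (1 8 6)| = |(1 8 6 3 10 7)| = 6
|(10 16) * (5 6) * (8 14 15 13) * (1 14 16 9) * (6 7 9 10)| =|(1 14 15 13 8 16 6 5 7 9)| =10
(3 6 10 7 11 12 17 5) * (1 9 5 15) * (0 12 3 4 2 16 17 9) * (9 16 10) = (0 12 16 17 15 1)(2 10 7 11 3 6 9 5 4) = [12, 0, 10, 6, 2, 4, 9, 11, 8, 5, 7, 3, 16, 13, 14, 1, 17, 15]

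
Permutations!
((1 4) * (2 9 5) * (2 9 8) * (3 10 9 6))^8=(3 5 10 6 9)=[0, 1, 2, 5, 4, 10, 9, 7, 8, 3, 6]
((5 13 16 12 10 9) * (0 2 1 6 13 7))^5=(0 16 7 13 5 6 9 1 10 2 12)=[16, 10, 12, 3, 4, 6, 9, 13, 8, 1, 2, 11, 0, 5, 14, 15, 7]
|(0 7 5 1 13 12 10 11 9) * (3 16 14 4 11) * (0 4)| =|(0 7 5 1 13 12 10 3 16 14)(4 11 9)| =30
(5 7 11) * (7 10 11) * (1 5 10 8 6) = (1 5 8 6)(10 11) = [0, 5, 2, 3, 4, 8, 1, 7, 6, 9, 11, 10]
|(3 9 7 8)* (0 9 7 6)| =|(0 9 6)(3 7 8)| =3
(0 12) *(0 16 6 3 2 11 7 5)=[12, 1, 11, 2, 4, 0, 3, 5, 8, 9, 10, 7, 16, 13, 14, 15, 6]=(0 12 16 6 3 2 11 7 5)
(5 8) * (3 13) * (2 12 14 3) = (2 12 14 3 13)(5 8) = [0, 1, 12, 13, 4, 8, 6, 7, 5, 9, 10, 11, 14, 2, 3]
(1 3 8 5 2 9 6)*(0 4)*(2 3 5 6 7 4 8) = (0 8 6 1 5 3 2 9 7 4) = [8, 5, 9, 2, 0, 3, 1, 4, 6, 7]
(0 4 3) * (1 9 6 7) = (0 4 3)(1 9 6 7) = [4, 9, 2, 0, 3, 5, 7, 1, 8, 6]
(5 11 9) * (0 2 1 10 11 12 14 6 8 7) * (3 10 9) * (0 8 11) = [2, 9, 1, 10, 4, 12, 11, 8, 7, 5, 0, 3, 14, 13, 6] = (0 2 1 9 5 12 14 6 11 3 10)(7 8)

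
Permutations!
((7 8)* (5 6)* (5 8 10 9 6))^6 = (6 8 7 10 9) = [0, 1, 2, 3, 4, 5, 8, 10, 7, 6, 9]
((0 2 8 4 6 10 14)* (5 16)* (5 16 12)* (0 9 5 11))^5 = (16)(0 10 11 6 12 4 5 8 9 2 14) = [10, 1, 14, 3, 5, 8, 12, 7, 9, 2, 11, 6, 4, 13, 0, 15, 16]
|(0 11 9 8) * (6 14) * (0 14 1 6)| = |(0 11 9 8 14)(1 6)| = 10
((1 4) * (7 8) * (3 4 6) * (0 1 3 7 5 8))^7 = (0 7 6 1)(3 4)(5 8) = [7, 0, 2, 4, 3, 8, 1, 6, 5]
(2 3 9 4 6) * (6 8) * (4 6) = (2 3 9 6)(4 8) = [0, 1, 3, 9, 8, 5, 2, 7, 4, 6]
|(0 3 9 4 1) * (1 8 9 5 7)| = 15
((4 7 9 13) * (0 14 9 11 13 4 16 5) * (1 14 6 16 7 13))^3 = (0 5 16 6)(1 4 11 9 7 14 13) = [5, 4, 2, 3, 11, 16, 0, 14, 8, 7, 10, 9, 12, 1, 13, 15, 6]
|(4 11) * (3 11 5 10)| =5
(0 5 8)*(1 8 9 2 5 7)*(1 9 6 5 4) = [7, 8, 4, 3, 1, 6, 5, 9, 0, 2] = (0 7 9 2 4 1 8)(5 6)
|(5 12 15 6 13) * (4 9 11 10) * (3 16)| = 20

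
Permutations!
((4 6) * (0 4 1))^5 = (0 4 6 1) = [4, 0, 2, 3, 6, 5, 1]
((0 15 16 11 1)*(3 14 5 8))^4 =(0 1 11 16 15) =[1, 11, 2, 3, 4, 5, 6, 7, 8, 9, 10, 16, 12, 13, 14, 0, 15]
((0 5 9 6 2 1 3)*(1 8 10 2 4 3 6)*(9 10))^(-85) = (0 9)(1 5)(2 4)(3 8)(6 10) = [9, 5, 4, 8, 2, 1, 10, 7, 3, 0, 6]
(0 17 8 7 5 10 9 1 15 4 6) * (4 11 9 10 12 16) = [17, 15, 2, 3, 6, 12, 0, 5, 7, 1, 10, 9, 16, 13, 14, 11, 4, 8] = (0 17 8 7 5 12 16 4 6)(1 15 11 9)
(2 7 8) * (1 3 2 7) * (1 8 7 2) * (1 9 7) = (1 3 9 7)(2 8) = [0, 3, 8, 9, 4, 5, 6, 1, 2, 7]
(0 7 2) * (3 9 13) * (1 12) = (0 7 2)(1 12)(3 9 13) = [7, 12, 0, 9, 4, 5, 6, 2, 8, 13, 10, 11, 1, 3]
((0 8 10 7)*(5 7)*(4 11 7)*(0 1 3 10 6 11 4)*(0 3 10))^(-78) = (0 11 10)(1 3 6)(5 8 7) = [11, 3, 2, 6, 4, 8, 1, 5, 7, 9, 0, 10]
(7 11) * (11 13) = (7 13 11) = [0, 1, 2, 3, 4, 5, 6, 13, 8, 9, 10, 7, 12, 11]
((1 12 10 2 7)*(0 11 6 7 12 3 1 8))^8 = (0 7 11 8 6)(2 10 12) = [7, 1, 10, 3, 4, 5, 0, 11, 6, 9, 12, 8, 2]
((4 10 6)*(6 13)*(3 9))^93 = (3 9)(4 10 13 6) = [0, 1, 2, 9, 10, 5, 4, 7, 8, 3, 13, 11, 12, 6]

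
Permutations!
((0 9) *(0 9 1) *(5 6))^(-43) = (9)(0 1)(5 6) = [1, 0, 2, 3, 4, 6, 5, 7, 8, 9]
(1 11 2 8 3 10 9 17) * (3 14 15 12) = (1 11 2 8 14 15 12 3 10 9 17) = [0, 11, 8, 10, 4, 5, 6, 7, 14, 17, 9, 2, 3, 13, 15, 12, 16, 1]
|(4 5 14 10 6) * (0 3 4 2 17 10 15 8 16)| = 8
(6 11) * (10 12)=(6 11)(10 12)=[0, 1, 2, 3, 4, 5, 11, 7, 8, 9, 12, 6, 10]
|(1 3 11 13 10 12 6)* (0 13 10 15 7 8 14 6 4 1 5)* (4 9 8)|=15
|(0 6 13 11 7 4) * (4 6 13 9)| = 7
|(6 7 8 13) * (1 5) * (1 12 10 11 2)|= 12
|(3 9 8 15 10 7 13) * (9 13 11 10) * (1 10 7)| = 6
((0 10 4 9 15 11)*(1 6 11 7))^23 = (0 7 10 1 4 6 9 11 15) = [7, 4, 2, 3, 6, 5, 9, 10, 8, 11, 1, 15, 12, 13, 14, 0]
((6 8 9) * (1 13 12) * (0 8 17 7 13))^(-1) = (0 1 12 13 7 17 6 9 8) = [1, 12, 2, 3, 4, 5, 9, 17, 0, 8, 10, 11, 13, 7, 14, 15, 16, 6]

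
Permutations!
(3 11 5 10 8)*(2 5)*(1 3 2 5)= (1 3 11 5 10 8 2)= [0, 3, 1, 11, 4, 10, 6, 7, 2, 9, 8, 5]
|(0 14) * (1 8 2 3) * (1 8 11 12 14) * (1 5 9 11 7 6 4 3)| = 42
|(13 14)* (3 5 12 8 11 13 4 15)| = |(3 5 12 8 11 13 14 4 15)| = 9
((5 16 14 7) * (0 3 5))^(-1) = (0 7 14 16 5 3) = [7, 1, 2, 0, 4, 3, 6, 14, 8, 9, 10, 11, 12, 13, 16, 15, 5]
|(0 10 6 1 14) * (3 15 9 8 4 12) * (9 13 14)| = 12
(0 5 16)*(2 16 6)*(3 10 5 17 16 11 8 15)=[17, 1, 11, 10, 4, 6, 2, 7, 15, 9, 5, 8, 12, 13, 14, 3, 0, 16]=(0 17 16)(2 11 8 15 3 10 5 6)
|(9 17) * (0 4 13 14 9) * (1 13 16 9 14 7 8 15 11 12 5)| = 40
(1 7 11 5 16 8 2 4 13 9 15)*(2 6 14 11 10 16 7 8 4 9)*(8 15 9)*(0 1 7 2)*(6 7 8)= [1, 15, 6, 3, 13, 2, 14, 10, 7, 9, 16, 5, 12, 0, 11, 8, 4]= (0 1 15 8 7 10 16 4 13)(2 6 14 11 5)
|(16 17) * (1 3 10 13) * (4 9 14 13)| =|(1 3 10 4 9 14 13)(16 17)| =14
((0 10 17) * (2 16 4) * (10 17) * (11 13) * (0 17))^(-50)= (17)(2 16 4)= [0, 1, 16, 3, 2, 5, 6, 7, 8, 9, 10, 11, 12, 13, 14, 15, 4, 17]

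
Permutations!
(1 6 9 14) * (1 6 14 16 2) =[0, 14, 1, 3, 4, 5, 9, 7, 8, 16, 10, 11, 12, 13, 6, 15, 2] =(1 14 6 9 16 2)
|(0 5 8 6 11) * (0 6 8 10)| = |(0 5 10)(6 11)| = 6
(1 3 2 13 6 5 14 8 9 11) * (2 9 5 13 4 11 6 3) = (1 2 4 11)(3 9 6 13)(5 14 8) = [0, 2, 4, 9, 11, 14, 13, 7, 5, 6, 10, 1, 12, 3, 8]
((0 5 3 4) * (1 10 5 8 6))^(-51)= [5, 0, 2, 1, 10, 6, 4, 7, 3, 9, 8]= (0 5 6 4 10 8 3 1)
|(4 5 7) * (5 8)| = |(4 8 5 7)| = 4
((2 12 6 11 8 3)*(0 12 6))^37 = [12, 1, 11, 6, 4, 5, 8, 7, 2, 9, 10, 3, 0] = (0 12)(2 11 3 6 8)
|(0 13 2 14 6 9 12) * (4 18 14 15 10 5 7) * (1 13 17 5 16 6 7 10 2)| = |(0 17 5 10 16 6 9 12)(1 13)(2 15)(4 18 14 7)| = 8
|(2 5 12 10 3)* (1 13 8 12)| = |(1 13 8 12 10 3 2 5)| = 8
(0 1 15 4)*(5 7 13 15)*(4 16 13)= (0 1 5 7 4)(13 15 16)= [1, 5, 2, 3, 0, 7, 6, 4, 8, 9, 10, 11, 12, 15, 14, 16, 13]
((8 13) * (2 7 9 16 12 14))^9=(2 16)(7 12)(8 13)(9 14)=[0, 1, 16, 3, 4, 5, 6, 12, 13, 14, 10, 11, 7, 8, 9, 15, 2]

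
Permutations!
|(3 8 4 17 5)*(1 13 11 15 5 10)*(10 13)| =8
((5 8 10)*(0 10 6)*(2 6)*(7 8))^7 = (10) = [0, 1, 2, 3, 4, 5, 6, 7, 8, 9, 10]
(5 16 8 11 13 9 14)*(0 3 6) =(0 3 6)(5 16 8 11 13 9 14) =[3, 1, 2, 6, 4, 16, 0, 7, 11, 14, 10, 13, 12, 9, 5, 15, 8]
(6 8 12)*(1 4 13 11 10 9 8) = (1 4 13 11 10 9 8 12 6) = [0, 4, 2, 3, 13, 5, 1, 7, 12, 8, 9, 10, 6, 11]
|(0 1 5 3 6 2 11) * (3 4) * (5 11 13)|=6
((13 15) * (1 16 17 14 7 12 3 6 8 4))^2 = (1 17 7 3 8)(4 16 14 12 6) = [0, 17, 2, 8, 16, 5, 4, 3, 1, 9, 10, 11, 6, 13, 12, 15, 14, 7]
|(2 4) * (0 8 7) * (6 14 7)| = |(0 8 6 14 7)(2 4)| = 10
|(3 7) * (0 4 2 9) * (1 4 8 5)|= |(0 8 5 1 4 2 9)(3 7)|= 14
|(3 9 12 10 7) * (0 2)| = |(0 2)(3 9 12 10 7)| = 10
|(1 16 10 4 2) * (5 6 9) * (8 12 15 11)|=60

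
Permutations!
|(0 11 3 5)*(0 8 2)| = |(0 11 3 5 8 2)| = 6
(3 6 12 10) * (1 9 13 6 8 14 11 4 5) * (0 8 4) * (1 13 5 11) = (0 8 14 1 9 5 13 6 12 10 3 4 11) = [8, 9, 2, 4, 11, 13, 12, 7, 14, 5, 3, 0, 10, 6, 1]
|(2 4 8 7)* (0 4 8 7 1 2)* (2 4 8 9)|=|(0 8 1 4 7)(2 9)|=10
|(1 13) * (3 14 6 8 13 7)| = 7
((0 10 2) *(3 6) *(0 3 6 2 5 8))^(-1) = [8, 1, 3, 2, 4, 10, 6, 7, 5, 9, 0] = (0 8 5 10)(2 3)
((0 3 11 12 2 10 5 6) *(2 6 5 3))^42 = [0, 1, 2, 3, 4, 5, 6, 7, 8, 9, 10, 11, 12] = (12)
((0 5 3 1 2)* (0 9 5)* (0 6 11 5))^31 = (0 9 2 1 3 5 11 6) = [9, 3, 1, 5, 4, 11, 0, 7, 8, 2, 10, 6]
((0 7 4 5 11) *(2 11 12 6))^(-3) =(0 6 4 11 12 7 2 5) =[6, 1, 5, 3, 11, 0, 4, 2, 8, 9, 10, 12, 7]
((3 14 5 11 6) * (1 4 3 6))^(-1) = (1 11 5 14 3 4) = [0, 11, 2, 4, 1, 14, 6, 7, 8, 9, 10, 5, 12, 13, 3]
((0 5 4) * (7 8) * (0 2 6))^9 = (0 6 2 4 5)(7 8) = [6, 1, 4, 3, 5, 0, 2, 8, 7]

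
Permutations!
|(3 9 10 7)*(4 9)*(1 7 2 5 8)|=|(1 7 3 4 9 10 2 5 8)|=9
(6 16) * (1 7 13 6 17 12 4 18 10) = (1 7 13 6 16 17 12 4 18 10) = [0, 7, 2, 3, 18, 5, 16, 13, 8, 9, 1, 11, 4, 6, 14, 15, 17, 12, 10]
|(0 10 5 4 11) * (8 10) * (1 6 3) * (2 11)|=|(0 8 10 5 4 2 11)(1 6 3)|=21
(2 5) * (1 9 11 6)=(1 9 11 6)(2 5)=[0, 9, 5, 3, 4, 2, 1, 7, 8, 11, 10, 6]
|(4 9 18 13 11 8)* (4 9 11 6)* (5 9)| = |(4 11 8 5 9 18 13 6)| = 8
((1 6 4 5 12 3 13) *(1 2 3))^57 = (13)(1 4 12 6 5) = [0, 4, 2, 3, 12, 1, 5, 7, 8, 9, 10, 11, 6, 13]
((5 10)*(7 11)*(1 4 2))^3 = [0, 1, 2, 3, 4, 10, 6, 11, 8, 9, 5, 7] = (5 10)(7 11)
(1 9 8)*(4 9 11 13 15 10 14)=(1 11 13 15 10 14 4 9 8)=[0, 11, 2, 3, 9, 5, 6, 7, 1, 8, 14, 13, 12, 15, 4, 10]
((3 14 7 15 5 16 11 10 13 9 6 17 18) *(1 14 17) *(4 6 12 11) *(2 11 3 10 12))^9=[0, 14, 2, 3, 6, 16, 1, 15, 8, 9, 10, 11, 12, 13, 7, 5, 4, 17, 18]=(18)(1 14 7 15 5 16 4 6)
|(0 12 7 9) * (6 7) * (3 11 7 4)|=|(0 12 6 4 3 11 7 9)|=8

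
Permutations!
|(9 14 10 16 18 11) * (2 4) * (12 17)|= 6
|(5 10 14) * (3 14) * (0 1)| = 4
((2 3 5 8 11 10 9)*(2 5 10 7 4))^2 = (2 10 5 11 4 3 9 8 7) = [0, 1, 10, 9, 3, 11, 6, 2, 7, 8, 5, 4]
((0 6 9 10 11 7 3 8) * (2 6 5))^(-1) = (0 8 3 7 11 10 9 6 2 5) = [8, 1, 5, 7, 4, 0, 2, 11, 3, 6, 9, 10]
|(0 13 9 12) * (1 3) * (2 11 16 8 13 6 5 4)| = 22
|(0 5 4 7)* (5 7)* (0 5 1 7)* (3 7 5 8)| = |(1 5 4)(3 7 8)| = 3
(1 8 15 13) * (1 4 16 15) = (1 8)(4 16 15 13) = [0, 8, 2, 3, 16, 5, 6, 7, 1, 9, 10, 11, 12, 4, 14, 13, 15]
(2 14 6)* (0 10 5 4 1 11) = (0 10 5 4 1 11)(2 14 6) = [10, 11, 14, 3, 1, 4, 2, 7, 8, 9, 5, 0, 12, 13, 6]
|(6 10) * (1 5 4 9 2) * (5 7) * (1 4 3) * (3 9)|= |(1 7 5 9 2 4 3)(6 10)|= 14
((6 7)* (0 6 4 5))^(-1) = (0 5 4 7 6) = [5, 1, 2, 3, 7, 4, 0, 6]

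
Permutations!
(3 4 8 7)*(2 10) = (2 10)(3 4 8 7) = [0, 1, 10, 4, 8, 5, 6, 3, 7, 9, 2]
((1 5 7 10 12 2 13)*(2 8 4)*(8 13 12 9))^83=[0, 10, 1, 3, 13, 9, 6, 8, 12, 2, 4, 11, 5, 7]=(1 10 4 13 7 8 12 5 9 2)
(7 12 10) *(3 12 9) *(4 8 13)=(3 12 10 7 9)(4 8 13)=[0, 1, 2, 12, 8, 5, 6, 9, 13, 3, 7, 11, 10, 4]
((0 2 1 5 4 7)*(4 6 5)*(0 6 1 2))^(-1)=(1 5 6 7 4)=[0, 5, 2, 3, 1, 6, 7, 4]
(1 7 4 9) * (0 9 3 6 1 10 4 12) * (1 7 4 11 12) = [9, 4, 2, 6, 3, 5, 7, 1, 8, 10, 11, 12, 0] = (0 9 10 11 12)(1 4 3 6 7)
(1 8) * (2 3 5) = (1 8)(2 3 5) = [0, 8, 3, 5, 4, 2, 6, 7, 1]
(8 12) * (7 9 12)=(7 9 12 8)=[0, 1, 2, 3, 4, 5, 6, 9, 7, 12, 10, 11, 8]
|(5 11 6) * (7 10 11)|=5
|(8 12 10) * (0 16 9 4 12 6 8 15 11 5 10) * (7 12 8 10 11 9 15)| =|(0 16 15 9 4 8 6 10 7 12)(5 11)| =10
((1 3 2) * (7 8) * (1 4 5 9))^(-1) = (1 9 5 4 2 3)(7 8) = [0, 9, 3, 1, 2, 4, 6, 8, 7, 5]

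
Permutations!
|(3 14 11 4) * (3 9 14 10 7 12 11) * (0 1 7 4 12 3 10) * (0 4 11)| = |(0 1 7 3 4 9 14 10 11 12)| = 10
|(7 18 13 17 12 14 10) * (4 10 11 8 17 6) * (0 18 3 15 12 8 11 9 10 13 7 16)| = 30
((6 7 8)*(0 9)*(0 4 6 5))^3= [6, 1, 2, 3, 8, 4, 5, 0, 9, 7]= (0 6 5 4 8 9 7)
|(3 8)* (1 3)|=3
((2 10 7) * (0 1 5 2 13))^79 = [5, 2, 7, 3, 4, 10, 6, 0, 8, 9, 13, 11, 12, 1] = (0 5 10 13 1 2 7)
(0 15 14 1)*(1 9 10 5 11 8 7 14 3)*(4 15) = (0 4 15 3 1)(5 11 8 7 14 9 10) = [4, 0, 2, 1, 15, 11, 6, 14, 7, 10, 5, 8, 12, 13, 9, 3]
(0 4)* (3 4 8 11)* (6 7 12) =(0 8 11 3 4)(6 7 12) =[8, 1, 2, 4, 0, 5, 7, 12, 11, 9, 10, 3, 6]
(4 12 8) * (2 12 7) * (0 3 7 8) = (0 3 7 2 12)(4 8) = [3, 1, 12, 7, 8, 5, 6, 2, 4, 9, 10, 11, 0]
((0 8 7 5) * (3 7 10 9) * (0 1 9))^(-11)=(0 8 10)(1 5 7 3 9)=[8, 5, 2, 9, 4, 7, 6, 3, 10, 1, 0]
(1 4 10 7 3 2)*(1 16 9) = [0, 4, 16, 2, 10, 5, 6, 3, 8, 1, 7, 11, 12, 13, 14, 15, 9] = (1 4 10 7 3 2 16 9)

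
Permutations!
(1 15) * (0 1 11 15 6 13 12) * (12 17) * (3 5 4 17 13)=(0 1 6 3 5 4 17 12)(11 15)=[1, 6, 2, 5, 17, 4, 3, 7, 8, 9, 10, 15, 0, 13, 14, 11, 16, 12]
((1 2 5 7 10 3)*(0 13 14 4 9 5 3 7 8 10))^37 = (0 13 14 4 9 5 8 10 7)(1 2 3) = [13, 2, 3, 1, 9, 8, 6, 0, 10, 5, 7, 11, 12, 14, 4]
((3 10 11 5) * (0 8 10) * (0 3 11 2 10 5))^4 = [0, 1, 2, 3, 4, 5, 6, 7, 8, 9, 10, 11] = (11)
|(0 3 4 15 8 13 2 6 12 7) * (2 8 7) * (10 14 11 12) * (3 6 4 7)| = |(0 6 10 14 11 12 2 4 15 3 7)(8 13)| = 22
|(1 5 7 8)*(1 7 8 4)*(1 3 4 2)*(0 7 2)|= 4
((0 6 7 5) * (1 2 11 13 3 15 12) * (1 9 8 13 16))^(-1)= (0 5 7 6)(1 16 11 2)(3 13 8 9 12 15)= [5, 16, 1, 13, 4, 7, 0, 6, 9, 12, 10, 2, 15, 8, 14, 3, 11]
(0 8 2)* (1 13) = (0 8 2)(1 13) = [8, 13, 0, 3, 4, 5, 6, 7, 2, 9, 10, 11, 12, 1]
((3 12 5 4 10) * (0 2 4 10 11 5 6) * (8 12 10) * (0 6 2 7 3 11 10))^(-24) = (2 5 4 8 10 12 11) = [0, 1, 5, 3, 8, 4, 6, 7, 10, 9, 12, 2, 11]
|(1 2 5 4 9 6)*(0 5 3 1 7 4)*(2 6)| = |(0 5)(1 6 7 4 9 2 3)| = 14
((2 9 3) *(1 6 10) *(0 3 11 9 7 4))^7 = (0 2 4 3 7)(1 6 10)(9 11) = [2, 6, 4, 7, 3, 5, 10, 0, 8, 11, 1, 9]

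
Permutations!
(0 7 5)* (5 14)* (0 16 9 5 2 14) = (0 7)(2 14)(5 16 9) = [7, 1, 14, 3, 4, 16, 6, 0, 8, 5, 10, 11, 12, 13, 2, 15, 9]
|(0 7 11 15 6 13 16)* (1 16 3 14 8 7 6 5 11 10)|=30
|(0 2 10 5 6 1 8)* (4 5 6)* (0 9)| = |(0 2 10 6 1 8 9)(4 5)| = 14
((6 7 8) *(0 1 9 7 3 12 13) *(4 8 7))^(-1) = (0 13 12 3 6 8 4 9 1) = [13, 0, 2, 6, 9, 5, 8, 7, 4, 1, 10, 11, 3, 12]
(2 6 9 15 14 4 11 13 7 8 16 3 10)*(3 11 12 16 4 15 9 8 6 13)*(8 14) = (2 13 7 6 14 15 8 4 12 16 11 3 10) = [0, 1, 13, 10, 12, 5, 14, 6, 4, 9, 2, 3, 16, 7, 15, 8, 11]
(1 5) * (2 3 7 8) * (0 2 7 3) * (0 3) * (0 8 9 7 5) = [2, 0, 3, 8, 4, 1, 6, 9, 5, 7] = (0 2 3 8 5 1)(7 9)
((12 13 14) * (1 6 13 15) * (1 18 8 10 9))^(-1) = [0, 9, 2, 3, 4, 5, 1, 7, 18, 10, 8, 11, 14, 6, 13, 12, 16, 17, 15] = (1 9 10 8 18 15 12 14 13 6)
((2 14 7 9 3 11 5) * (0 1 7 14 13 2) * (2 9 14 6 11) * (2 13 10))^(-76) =(0 1 7 14 6 11 5)(3 9 13) =[1, 7, 2, 9, 4, 0, 11, 14, 8, 13, 10, 5, 12, 3, 6]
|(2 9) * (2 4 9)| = |(4 9)| = 2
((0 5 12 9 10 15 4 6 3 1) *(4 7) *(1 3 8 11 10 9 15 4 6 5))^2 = (4 12 7 8 10 5 15 6 11) = [0, 1, 2, 3, 12, 15, 11, 8, 10, 9, 5, 4, 7, 13, 14, 6]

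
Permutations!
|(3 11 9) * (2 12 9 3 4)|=|(2 12 9 4)(3 11)|=4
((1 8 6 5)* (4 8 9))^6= (9)= [0, 1, 2, 3, 4, 5, 6, 7, 8, 9]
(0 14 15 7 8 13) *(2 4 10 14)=(0 2 4 10 14 15 7 8 13)=[2, 1, 4, 3, 10, 5, 6, 8, 13, 9, 14, 11, 12, 0, 15, 7]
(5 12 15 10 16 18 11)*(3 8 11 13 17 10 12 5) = (3 8 11)(10 16 18 13 17)(12 15) = [0, 1, 2, 8, 4, 5, 6, 7, 11, 9, 16, 3, 15, 17, 14, 12, 18, 10, 13]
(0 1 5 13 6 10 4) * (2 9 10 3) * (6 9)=[1, 5, 6, 2, 0, 13, 3, 7, 8, 10, 4, 11, 12, 9]=(0 1 5 13 9 10 4)(2 6 3)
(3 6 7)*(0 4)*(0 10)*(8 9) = (0 4 10)(3 6 7)(8 9) = [4, 1, 2, 6, 10, 5, 7, 3, 9, 8, 0]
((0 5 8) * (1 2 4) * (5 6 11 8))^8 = [0, 4, 1, 3, 2, 5, 6, 7, 8, 9, 10, 11] = (11)(1 4 2)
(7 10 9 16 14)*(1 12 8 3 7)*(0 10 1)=(0 10 9 16 14)(1 12 8 3 7)=[10, 12, 2, 7, 4, 5, 6, 1, 3, 16, 9, 11, 8, 13, 0, 15, 14]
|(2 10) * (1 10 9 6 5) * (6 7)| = |(1 10 2 9 7 6 5)| = 7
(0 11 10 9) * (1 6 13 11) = (0 1 6 13 11 10 9) = [1, 6, 2, 3, 4, 5, 13, 7, 8, 0, 9, 10, 12, 11]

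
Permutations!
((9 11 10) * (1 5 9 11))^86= (11)(1 9 5)= [0, 9, 2, 3, 4, 1, 6, 7, 8, 5, 10, 11]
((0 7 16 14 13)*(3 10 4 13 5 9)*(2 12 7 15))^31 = (0 16 10 2 5 13 7 3 15 14 4 12 9) = [16, 1, 5, 15, 12, 13, 6, 3, 8, 0, 2, 11, 9, 7, 4, 14, 10]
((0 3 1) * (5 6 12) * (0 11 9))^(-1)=(0 9 11 1 3)(5 12 6)=[9, 3, 2, 0, 4, 12, 5, 7, 8, 11, 10, 1, 6]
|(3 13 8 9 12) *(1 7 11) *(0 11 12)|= |(0 11 1 7 12 3 13 8 9)|= 9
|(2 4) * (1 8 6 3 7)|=|(1 8 6 3 7)(2 4)|=10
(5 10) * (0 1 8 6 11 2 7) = [1, 8, 7, 3, 4, 10, 11, 0, 6, 9, 5, 2] = (0 1 8 6 11 2 7)(5 10)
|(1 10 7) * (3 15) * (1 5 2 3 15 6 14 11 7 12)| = 21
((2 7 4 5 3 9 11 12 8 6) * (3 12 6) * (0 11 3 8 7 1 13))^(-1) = (0 13 1 2 6 11)(3 9)(4 7 12 5) = [13, 2, 6, 9, 7, 4, 11, 12, 8, 3, 10, 0, 5, 1]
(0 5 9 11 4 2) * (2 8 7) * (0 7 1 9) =(0 5)(1 9 11 4 8)(2 7) =[5, 9, 7, 3, 8, 0, 6, 2, 1, 11, 10, 4]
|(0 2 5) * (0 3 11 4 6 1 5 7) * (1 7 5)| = |(0 2 5 3 11 4 6 7)| = 8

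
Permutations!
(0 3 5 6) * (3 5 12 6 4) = (0 5 4 3 12 6) = [5, 1, 2, 12, 3, 4, 0, 7, 8, 9, 10, 11, 6]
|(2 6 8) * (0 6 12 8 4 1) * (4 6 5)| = 12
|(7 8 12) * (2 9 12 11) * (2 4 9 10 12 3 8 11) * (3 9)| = 8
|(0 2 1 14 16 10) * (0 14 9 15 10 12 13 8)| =11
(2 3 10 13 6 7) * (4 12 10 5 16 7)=(2 3 5 16 7)(4 12 10 13 6)=[0, 1, 3, 5, 12, 16, 4, 2, 8, 9, 13, 11, 10, 6, 14, 15, 7]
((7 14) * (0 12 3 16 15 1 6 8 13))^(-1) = (0 13 8 6 1 15 16 3 12)(7 14) = [13, 15, 2, 12, 4, 5, 1, 14, 6, 9, 10, 11, 0, 8, 7, 16, 3]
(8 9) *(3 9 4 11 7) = [0, 1, 2, 9, 11, 5, 6, 3, 4, 8, 10, 7] = (3 9 8 4 11 7)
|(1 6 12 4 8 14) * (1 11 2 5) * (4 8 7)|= 8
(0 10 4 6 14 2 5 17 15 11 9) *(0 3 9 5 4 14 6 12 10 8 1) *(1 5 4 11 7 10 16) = (0 8 5 17 15 7 10 14 2 11 4 12 16 1)(3 9) = [8, 0, 11, 9, 12, 17, 6, 10, 5, 3, 14, 4, 16, 13, 2, 7, 1, 15]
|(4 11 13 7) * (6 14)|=4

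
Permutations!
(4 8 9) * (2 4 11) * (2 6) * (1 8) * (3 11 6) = (1 8 9 6 2 4)(3 11) = [0, 8, 4, 11, 1, 5, 2, 7, 9, 6, 10, 3]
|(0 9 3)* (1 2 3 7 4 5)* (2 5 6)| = |(0 9 7 4 6 2 3)(1 5)| = 14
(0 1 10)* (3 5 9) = [1, 10, 2, 5, 4, 9, 6, 7, 8, 3, 0] = (0 1 10)(3 5 9)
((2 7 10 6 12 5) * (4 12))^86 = [0, 1, 10, 3, 5, 7, 12, 6, 8, 9, 4, 11, 2] = (2 10 4 5 7 6 12)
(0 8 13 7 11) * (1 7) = (0 8 13 1 7 11) = [8, 7, 2, 3, 4, 5, 6, 11, 13, 9, 10, 0, 12, 1]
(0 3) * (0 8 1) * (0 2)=(0 3 8 1 2)=[3, 2, 0, 8, 4, 5, 6, 7, 1]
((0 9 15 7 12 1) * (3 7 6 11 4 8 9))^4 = (0 1 12 7 3)(4 6 9)(8 11 15) = [1, 12, 2, 0, 6, 5, 9, 3, 11, 4, 10, 15, 7, 13, 14, 8]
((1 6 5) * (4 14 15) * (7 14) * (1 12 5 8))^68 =(15)(1 8 6) =[0, 8, 2, 3, 4, 5, 1, 7, 6, 9, 10, 11, 12, 13, 14, 15]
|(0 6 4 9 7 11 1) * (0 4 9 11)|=|(0 6 9 7)(1 4 11)|=12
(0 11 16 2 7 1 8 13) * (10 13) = (0 11 16 2 7 1 8 10 13) = [11, 8, 7, 3, 4, 5, 6, 1, 10, 9, 13, 16, 12, 0, 14, 15, 2]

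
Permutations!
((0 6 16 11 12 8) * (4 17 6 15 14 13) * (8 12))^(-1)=(0 8 11 16 6 17 4 13 14 15)=[8, 1, 2, 3, 13, 5, 17, 7, 11, 9, 10, 16, 12, 14, 15, 0, 6, 4]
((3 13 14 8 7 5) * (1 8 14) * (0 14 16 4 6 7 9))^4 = [6, 14, 2, 9, 3, 8, 13, 1, 16, 4, 10, 11, 12, 0, 7, 15, 5] = (0 6 13)(1 14 7)(3 9 4)(5 8 16)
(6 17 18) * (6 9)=(6 17 18 9)=[0, 1, 2, 3, 4, 5, 17, 7, 8, 6, 10, 11, 12, 13, 14, 15, 16, 18, 9]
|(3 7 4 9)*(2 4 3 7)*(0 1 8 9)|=8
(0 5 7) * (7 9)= [5, 1, 2, 3, 4, 9, 6, 0, 8, 7]= (0 5 9 7)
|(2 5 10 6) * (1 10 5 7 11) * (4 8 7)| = |(1 10 6 2 4 8 7 11)| = 8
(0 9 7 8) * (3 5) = (0 9 7 8)(3 5) = [9, 1, 2, 5, 4, 3, 6, 8, 0, 7]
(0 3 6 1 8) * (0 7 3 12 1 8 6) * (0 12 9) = (0 9)(1 6 8 7 3 12) = [9, 6, 2, 12, 4, 5, 8, 3, 7, 0, 10, 11, 1]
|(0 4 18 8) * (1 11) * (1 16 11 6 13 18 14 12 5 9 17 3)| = |(0 4 14 12 5 9 17 3 1 6 13 18 8)(11 16)| = 26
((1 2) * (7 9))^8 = (9) = [0, 1, 2, 3, 4, 5, 6, 7, 8, 9]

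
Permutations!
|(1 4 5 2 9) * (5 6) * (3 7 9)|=|(1 4 6 5 2 3 7 9)|=8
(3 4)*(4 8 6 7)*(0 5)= (0 5)(3 8 6 7 4)= [5, 1, 2, 8, 3, 0, 7, 4, 6]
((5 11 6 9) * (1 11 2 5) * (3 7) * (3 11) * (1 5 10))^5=(1 9 3 5 7 2 11 10 6)=[0, 9, 11, 5, 4, 7, 1, 2, 8, 3, 6, 10]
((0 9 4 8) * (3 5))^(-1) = [8, 1, 2, 5, 9, 3, 6, 7, 4, 0] = (0 8 4 9)(3 5)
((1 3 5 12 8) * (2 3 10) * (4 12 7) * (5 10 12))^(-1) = (1 8 12)(2 10 3)(4 7 5) = [0, 8, 10, 2, 7, 4, 6, 5, 12, 9, 3, 11, 1]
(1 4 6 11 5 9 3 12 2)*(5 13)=[0, 4, 1, 12, 6, 9, 11, 7, 8, 3, 10, 13, 2, 5]=(1 4 6 11 13 5 9 3 12 2)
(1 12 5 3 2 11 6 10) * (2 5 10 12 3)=(1 3 5 2 11 6 12 10)=[0, 3, 11, 5, 4, 2, 12, 7, 8, 9, 1, 6, 10]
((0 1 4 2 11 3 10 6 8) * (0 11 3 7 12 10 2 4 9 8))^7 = (0 10 7 8 1 6 12 11 9)(2 3) = [10, 6, 3, 2, 4, 5, 12, 8, 1, 0, 7, 9, 11]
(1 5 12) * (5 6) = (1 6 5 12) = [0, 6, 2, 3, 4, 12, 5, 7, 8, 9, 10, 11, 1]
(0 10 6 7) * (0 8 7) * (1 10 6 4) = [6, 10, 2, 3, 1, 5, 0, 8, 7, 9, 4] = (0 6)(1 10 4)(7 8)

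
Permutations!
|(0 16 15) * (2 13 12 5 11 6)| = 6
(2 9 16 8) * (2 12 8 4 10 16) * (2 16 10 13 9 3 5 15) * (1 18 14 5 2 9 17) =(1 18 14 5 15 9 16 4 13 17)(2 3)(8 12) =[0, 18, 3, 2, 13, 15, 6, 7, 12, 16, 10, 11, 8, 17, 5, 9, 4, 1, 14]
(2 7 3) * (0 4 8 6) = (0 4 8 6)(2 7 3) = [4, 1, 7, 2, 8, 5, 0, 3, 6]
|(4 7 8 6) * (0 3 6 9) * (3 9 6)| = 4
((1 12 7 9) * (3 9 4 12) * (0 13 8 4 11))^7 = (13)(1 3 9) = [0, 3, 2, 9, 4, 5, 6, 7, 8, 1, 10, 11, 12, 13]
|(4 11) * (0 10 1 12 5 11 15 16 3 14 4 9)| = 35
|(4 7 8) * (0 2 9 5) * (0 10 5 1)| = 12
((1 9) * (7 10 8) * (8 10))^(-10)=(10)=[0, 1, 2, 3, 4, 5, 6, 7, 8, 9, 10]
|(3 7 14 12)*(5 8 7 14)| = 3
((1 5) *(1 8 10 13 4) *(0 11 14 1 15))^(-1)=(0 15 4 13 10 8 5 1 14 11)=[15, 14, 2, 3, 13, 1, 6, 7, 5, 9, 8, 0, 12, 10, 11, 4]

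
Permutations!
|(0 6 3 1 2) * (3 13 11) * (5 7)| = |(0 6 13 11 3 1 2)(5 7)| = 14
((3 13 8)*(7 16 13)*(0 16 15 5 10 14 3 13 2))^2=(0 2 16)(3 15 10)(5 14 7)=[2, 1, 16, 15, 4, 14, 6, 5, 8, 9, 3, 11, 12, 13, 7, 10, 0]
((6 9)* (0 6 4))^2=(0 9)(4 6)=[9, 1, 2, 3, 6, 5, 4, 7, 8, 0]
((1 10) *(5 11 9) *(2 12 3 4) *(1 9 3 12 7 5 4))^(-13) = (12)(1 7 10 5 9 11 4 3 2) = [0, 7, 1, 2, 3, 9, 6, 10, 8, 11, 5, 4, 12]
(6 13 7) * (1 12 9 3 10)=[0, 12, 2, 10, 4, 5, 13, 6, 8, 3, 1, 11, 9, 7]=(1 12 9 3 10)(6 13 7)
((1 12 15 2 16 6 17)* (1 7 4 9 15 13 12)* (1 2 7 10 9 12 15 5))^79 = (1 5 9 10 17 6 16 2)(4 7 15 13 12) = [0, 5, 1, 3, 7, 9, 16, 15, 8, 10, 17, 11, 4, 12, 14, 13, 2, 6]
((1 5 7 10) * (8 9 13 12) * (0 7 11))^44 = (13)(0 10 5)(1 11 7) = [10, 11, 2, 3, 4, 0, 6, 1, 8, 9, 5, 7, 12, 13]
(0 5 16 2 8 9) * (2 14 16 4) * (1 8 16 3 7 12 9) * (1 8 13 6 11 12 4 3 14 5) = (0 1 13 6 11 12 9)(2 16 5 3 7 4) = [1, 13, 16, 7, 2, 3, 11, 4, 8, 0, 10, 12, 9, 6, 14, 15, 5]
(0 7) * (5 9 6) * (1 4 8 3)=(0 7)(1 4 8 3)(5 9 6)=[7, 4, 2, 1, 8, 9, 5, 0, 3, 6]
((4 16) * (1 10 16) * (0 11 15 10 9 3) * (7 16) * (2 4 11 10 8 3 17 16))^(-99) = (0 1 15 7 17 3 4 11 10 9 8 2 16) = [1, 15, 16, 4, 11, 5, 6, 17, 2, 8, 9, 10, 12, 13, 14, 7, 0, 3]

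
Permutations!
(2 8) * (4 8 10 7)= [0, 1, 10, 3, 8, 5, 6, 4, 2, 9, 7]= (2 10 7 4 8)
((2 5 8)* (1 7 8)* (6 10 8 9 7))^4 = (1 2 10)(5 8 6) = [0, 2, 10, 3, 4, 8, 5, 7, 6, 9, 1]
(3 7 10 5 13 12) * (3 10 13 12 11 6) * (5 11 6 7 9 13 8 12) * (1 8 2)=(1 8 12 10 11 7 2)(3 9 13 6)=[0, 8, 1, 9, 4, 5, 3, 2, 12, 13, 11, 7, 10, 6]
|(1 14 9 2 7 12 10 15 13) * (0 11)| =18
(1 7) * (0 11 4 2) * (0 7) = (0 11 4 2 7 1) = [11, 0, 7, 3, 2, 5, 6, 1, 8, 9, 10, 4]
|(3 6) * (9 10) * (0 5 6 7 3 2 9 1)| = |(0 5 6 2 9 10 1)(3 7)| = 14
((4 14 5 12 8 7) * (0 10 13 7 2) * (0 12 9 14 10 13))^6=[13, 1, 2, 3, 10, 5, 6, 4, 8, 9, 0, 11, 12, 7, 14]=(14)(0 13 7 4 10)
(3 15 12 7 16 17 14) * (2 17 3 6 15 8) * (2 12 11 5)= (2 17 14 6 15 11 5)(3 8 12 7 16)= [0, 1, 17, 8, 4, 2, 15, 16, 12, 9, 10, 5, 7, 13, 6, 11, 3, 14]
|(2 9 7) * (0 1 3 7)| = |(0 1 3 7 2 9)| = 6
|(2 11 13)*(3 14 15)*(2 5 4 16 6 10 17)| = 9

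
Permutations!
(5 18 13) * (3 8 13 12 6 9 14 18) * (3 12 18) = (18)(3 8 13 5 12 6 9 14) = [0, 1, 2, 8, 4, 12, 9, 7, 13, 14, 10, 11, 6, 5, 3, 15, 16, 17, 18]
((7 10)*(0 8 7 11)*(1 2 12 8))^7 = [11, 0, 1, 3, 4, 5, 6, 8, 12, 9, 7, 10, 2] = (0 11 10 7 8 12 2 1)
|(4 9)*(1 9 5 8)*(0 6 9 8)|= 10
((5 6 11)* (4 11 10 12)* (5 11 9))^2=[0, 1, 2, 3, 5, 10, 12, 7, 8, 6, 4, 11, 9]=(4 5 10)(6 12 9)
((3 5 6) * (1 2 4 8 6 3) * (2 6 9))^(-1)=(1 6)(2 9 8 4)(3 5)=[0, 6, 9, 5, 2, 3, 1, 7, 4, 8]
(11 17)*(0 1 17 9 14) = (0 1 17 11 9 14) = [1, 17, 2, 3, 4, 5, 6, 7, 8, 14, 10, 9, 12, 13, 0, 15, 16, 11]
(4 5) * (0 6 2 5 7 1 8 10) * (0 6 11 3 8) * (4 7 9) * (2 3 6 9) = (0 11 6 3 8 10 9 4 2 5 7 1) = [11, 0, 5, 8, 2, 7, 3, 1, 10, 4, 9, 6]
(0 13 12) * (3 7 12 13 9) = (13)(0 9 3 7 12) = [9, 1, 2, 7, 4, 5, 6, 12, 8, 3, 10, 11, 0, 13]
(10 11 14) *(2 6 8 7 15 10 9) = (2 6 8 7 15 10 11 14 9) = [0, 1, 6, 3, 4, 5, 8, 15, 7, 2, 11, 14, 12, 13, 9, 10]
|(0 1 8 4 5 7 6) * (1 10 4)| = 6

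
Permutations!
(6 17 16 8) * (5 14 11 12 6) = [0, 1, 2, 3, 4, 14, 17, 7, 5, 9, 10, 12, 6, 13, 11, 15, 8, 16] = (5 14 11 12 6 17 16 8)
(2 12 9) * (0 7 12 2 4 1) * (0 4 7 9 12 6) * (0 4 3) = [9, 3, 2, 0, 1, 5, 4, 6, 8, 7, 10, 11, 12] = (12)(0 9 7 6 4 1 3)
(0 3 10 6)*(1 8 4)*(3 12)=(0 12 3 10 6)(1 8 4)=[12, 8, 2, 10, 1, 5, 0, 7, 4, 9, 6, 11, 3]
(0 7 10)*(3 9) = (0 7 10)(3 9) = [7, 1, 2, 9, 4, 5, 6, 10, 8, 3, 0]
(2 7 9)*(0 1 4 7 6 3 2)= (0 1 4 7 9)(2 6 3)= [1, 4, 6, 2, 7, 5, 3, 9, 8, 0]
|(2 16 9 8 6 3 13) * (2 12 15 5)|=10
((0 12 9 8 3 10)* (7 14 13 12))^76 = (0 12 10 13 3 14 8 7 9) = [12, 1, 2, 14, 4, 5, 6, 9, 7, 0, 13, 11, 10, 3, 8]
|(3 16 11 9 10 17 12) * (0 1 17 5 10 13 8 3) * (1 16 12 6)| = |(0 16 11 9 13 8 3 12)(1 17 6)(5 10)| = 24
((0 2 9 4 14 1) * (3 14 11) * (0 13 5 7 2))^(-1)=(1 14 3 11 4 9 2 7 5 13)=[0, 14, 7, 11, 9, 13, 6, 5, 8, 2, 10, 4, 12, 1, 3]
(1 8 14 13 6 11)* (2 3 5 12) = (1 8 14 13 6 11)(2 3 5 12) = [0, 8, 3, 5, 4, 12, 11, 7, 14, 9, 10, 1, 2, 6, 13]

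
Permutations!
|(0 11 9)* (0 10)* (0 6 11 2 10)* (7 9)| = |(0 2 10 6 11 7 9)| = 7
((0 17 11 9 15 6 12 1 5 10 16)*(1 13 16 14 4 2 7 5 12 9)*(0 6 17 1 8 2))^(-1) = (0 4 14 10 5 7 2 8 11 17 15 9 6 16 13 12 1) = [4, 0, 8, 3, 14, 7, 16, 2, 11, 6, 5, 17, 1, 12, 10, 9, 13, 15]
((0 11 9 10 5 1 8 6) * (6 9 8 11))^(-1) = (0 6)(1 5 10 9 8 11) = [6, 5, 2, 3, 4, 10, 0, 7, 11, 8, 9, 1]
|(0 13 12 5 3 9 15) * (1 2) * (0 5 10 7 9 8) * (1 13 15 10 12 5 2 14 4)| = 21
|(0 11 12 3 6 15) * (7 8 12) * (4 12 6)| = 6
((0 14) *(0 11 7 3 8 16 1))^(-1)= (0 1 16 8 3 7 11 14)= [1, 16, 2, 7, 4, 5, 6, 11, 3, 9, 10, 14, 12, 13, 0, 15, 8]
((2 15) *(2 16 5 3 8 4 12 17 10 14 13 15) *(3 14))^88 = (3 17 4)(5 15 14 16 13)(8 10 12) = [0, 1, 2, 17, 3, 15, 6, 7, 10, 9, 12, 11, 8, 5, 16, 14, 13, 4]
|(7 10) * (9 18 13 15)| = 4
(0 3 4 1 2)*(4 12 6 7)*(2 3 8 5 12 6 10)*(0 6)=(0 8 5 12 10 2 6 7 4 1 3)=[8, 3, 6, 0, 1, 12, 7, 4, 5, 9, 2, 11, 10]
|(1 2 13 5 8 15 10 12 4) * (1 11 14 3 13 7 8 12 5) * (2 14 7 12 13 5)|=|(1 14 3 5 13)(2 12 4 11 7 8 15 10)|=40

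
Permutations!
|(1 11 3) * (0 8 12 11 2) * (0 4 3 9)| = 20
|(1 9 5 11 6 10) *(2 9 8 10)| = 15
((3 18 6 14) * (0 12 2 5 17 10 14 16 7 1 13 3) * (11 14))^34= (0 2 17 11)(1 7 16 6 18 3 13)(5 10 14 12)= [2, 7, 17, 13, 4, 10, 18, 16, 8, 9, 14, 0, 5, 1, 12, 15, 6, 11, 3]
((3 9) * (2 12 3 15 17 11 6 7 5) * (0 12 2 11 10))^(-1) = (0 10 17 15 9 3 12)(5 7 6 11) = [10, 1, 2, 12, 4, 7, 11, 6, 8, 3, 17, 5, 0, 13, 14, 9, 16, 15]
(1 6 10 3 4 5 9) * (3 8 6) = [0, 3, 2, 4, 5, 9, 10, 7, 6, 1, 8] = (1 3 4 5 9)(6 10 8)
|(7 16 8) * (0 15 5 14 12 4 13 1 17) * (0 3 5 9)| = |(0 15 9)(1 17 3 5 14 12 4 13)(7 16 8)| = 24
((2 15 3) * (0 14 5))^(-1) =[5, 1, 3, 15, 4, 14, 6, 7, 8, 9, 10, 11, 12, 13, 0, 2] =(0 5 14)(2 3 15)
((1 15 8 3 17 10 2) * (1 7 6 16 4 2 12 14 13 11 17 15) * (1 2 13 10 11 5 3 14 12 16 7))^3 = (1 2)(3 14 4)(5 8 16)(6 7)(10 13 15)(11 17) = [0, 2, 1, 14, 3, 8, 7, 6, 16, 9, 13, 17, 12, 15, 4, 10, 5, 11]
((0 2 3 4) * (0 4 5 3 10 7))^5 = (0 2 10 7)(3 5) = [2, 1, 10, 5, 4, 3, 6, 0, 8, 9, 7]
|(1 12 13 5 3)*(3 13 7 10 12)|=6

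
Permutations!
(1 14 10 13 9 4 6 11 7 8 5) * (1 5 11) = [0, 14, 2, 3, 6, 5, 1, 8, 11, 4, 13, 7, 12, 9, 10] = (1 14 10 13 9 4 6)(7 8 11)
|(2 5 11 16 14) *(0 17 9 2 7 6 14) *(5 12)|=24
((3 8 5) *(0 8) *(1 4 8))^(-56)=(0 5 4)(1 3 8)=[5, 3, 2, 8, 0, 4, 6, 7, 1]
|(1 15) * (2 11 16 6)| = 4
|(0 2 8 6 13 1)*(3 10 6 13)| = 15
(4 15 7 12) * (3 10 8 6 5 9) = (3 10 8 6 5 9)(4 15 7 12) = [0, 1, 2, 10, 15, 9, 5, 12, 6, 3, 8, 11, 4, 13, 14, 7]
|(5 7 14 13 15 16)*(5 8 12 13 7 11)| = 10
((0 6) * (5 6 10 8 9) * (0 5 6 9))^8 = (0 8 10)(5 6 9) = [8, 1, 2, 3, 4, 6, 9, 7, 10, 5, 0]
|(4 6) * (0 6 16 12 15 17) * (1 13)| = |(0 6 4 16 12 15 17)(1 13)| = 14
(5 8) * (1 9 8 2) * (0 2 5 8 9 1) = (9)(0 2) = [2, 1, 0, 3, 4, 5, 6, 7, 8, 9]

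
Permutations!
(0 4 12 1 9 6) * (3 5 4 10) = (0 10 3 5 4 12 1 9 6) = [10, 9, 2, 5, 12, 4, 0, 7, 8, 6, 3, 11, 1]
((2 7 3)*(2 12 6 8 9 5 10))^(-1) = (2 10 5 9 8 6 12 3 7) = [0, 1, 10, 7, 4, 9, 12, 2, 6, 8, 5, 11, 3]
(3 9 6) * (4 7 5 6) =(3 9 4 7 5 6) =[0, 1, 2, 9, 7, 6, 3, 5, 8, 4]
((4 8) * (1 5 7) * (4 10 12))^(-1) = [0, 7, 2, 3, 12, 1, 6, 5, 4, 9, 8, 11, 10] = (1 7 5)(4 12 10 8)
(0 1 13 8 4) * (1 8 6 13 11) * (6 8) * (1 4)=[6, 11, 2, 3, 0, 5, 13, 7, 1, 9, 10, 4, 12, 8]=(0 6 13 8 1 11 4)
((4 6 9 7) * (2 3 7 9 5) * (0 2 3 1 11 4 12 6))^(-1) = (0 4 11 1 2)(3 5 6 12 7) = [4, 2, 0, 5, 11, 6, 12, 3, 8, 9, 10, 1, 7]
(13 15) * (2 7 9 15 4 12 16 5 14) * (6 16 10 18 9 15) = (2 7 15 13 4 12 10 18 9 6 16 5 14) = [0, 1, 7, 3, 12, 14, 16, 15, 8, 6, 18, 11, 10, 4, 2, 13, 5, 17, 9]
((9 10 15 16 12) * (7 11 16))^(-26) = [0, 1, 2, 3, 4, 5, 6, 16, 8, 15, 7, 12, 10, 13, 14, 11, 9] = (7 16 9 15 11 12 10)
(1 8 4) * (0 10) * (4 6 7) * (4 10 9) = [9, 8, 2, 3, 1, 5, 7, 10, 6, 4, 0] = (0 9 4 1 8 6 7 10)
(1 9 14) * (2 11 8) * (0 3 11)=[3, 9, 0, 11, 4, 5, 6, 7, 2, 14, 10, 8, 12, 13, 1]=(0 3 11 8 2)(1 9 14)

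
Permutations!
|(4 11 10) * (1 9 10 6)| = |(1 9 10 4 11 6)| = 6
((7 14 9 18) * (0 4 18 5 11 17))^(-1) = (0 17 11 5 9 14 7 18 4) = [17, 1, 2, 3, 0, 9, 6, 18, 8, 14, 10, 5, 12, 13, 7, 15, 16, 11, 4]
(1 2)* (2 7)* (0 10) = (0 10)(1 7 2) = [10, 7, 1, 3, 4, 5, 6, 2, 8, 9, 0]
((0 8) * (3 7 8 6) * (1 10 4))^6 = (10)(0 6 3 7 8) = [6, 1, 2, 7, 4, 5, 3, 8, 0, 9, 10]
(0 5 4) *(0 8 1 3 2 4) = (0 5)(1 3 2 4 8) = [5, 3, 4, 2, 8, 0, 6, 7, 1]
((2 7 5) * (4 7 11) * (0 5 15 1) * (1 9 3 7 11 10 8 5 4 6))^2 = (0 11 1 4 6)(2 8)(3 15)(5 10)(7 9) = [11, 4, 8, 15, 6, 10, 0, 9, 2, 7, 5, 1, 12, 13, 14, 3]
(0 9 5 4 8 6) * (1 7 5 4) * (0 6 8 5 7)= [9, 0, 2, 3, 5, 1, 6, 7, 8, 4]= (0 9 4 5 1)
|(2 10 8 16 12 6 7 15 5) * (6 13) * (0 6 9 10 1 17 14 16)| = 15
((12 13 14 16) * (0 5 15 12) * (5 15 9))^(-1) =[16, 1, 2, 3, 4, 9, 6, 7, 8, 5, 10, 11, 15, 12, 13, 0, 14] =(0 16 14 13 12 15)(5 9)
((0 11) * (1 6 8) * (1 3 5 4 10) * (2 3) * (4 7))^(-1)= (0 11)(1 10 4 7 5 3 2 8 6)= [11, 10, 8, 2, 7, 3, 1, 5, 6, 9, 4, 0]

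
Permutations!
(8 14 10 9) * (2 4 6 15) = (2 4 6 15)(8 14 10 9) = [0, 1, 4, 3, 6, 5, 15, 7, 14, 8, 9, 11, 12, 13, 10, 2]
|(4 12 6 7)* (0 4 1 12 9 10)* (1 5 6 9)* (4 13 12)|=|(0 13 12 9 10)(1 4)(5 6 7)|=30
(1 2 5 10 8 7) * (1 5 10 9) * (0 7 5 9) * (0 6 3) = (0 7 9 1 2 10 8 5 6 3) = [7, 2, 10, 0, 4, 6, 3, 9, 5, 1, 8]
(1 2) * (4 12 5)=[0, 2, 1, 3, 12, 4, 6, 7, 8, 9, 10, 11, 5]=(1 2)(4 12 5)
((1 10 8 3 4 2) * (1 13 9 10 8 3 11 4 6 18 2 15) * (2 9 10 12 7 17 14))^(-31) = (1 15 4 11 8)(2 10 6 9 7 14 13 3 18 12 17) = [0, 15, 10, 18, 11, 5, 9, 14, 1, 7, 6, 8, 17, 3, 13, 4, 16, 2, 12]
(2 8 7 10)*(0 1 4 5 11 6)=(0 1 4 5 11 6)(2 8 7 10)=[1, 4, 8, 3, 5, 11, 0, 10, 7, 9, 2, 6]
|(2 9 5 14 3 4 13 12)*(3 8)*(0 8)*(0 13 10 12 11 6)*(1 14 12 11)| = 84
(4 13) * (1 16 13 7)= [0, 16, 2, 3, 7, 5, 6, 1, 8, 9, 10, 11, 12, 4, 14, 15, 13]= (1 16 13 4 7)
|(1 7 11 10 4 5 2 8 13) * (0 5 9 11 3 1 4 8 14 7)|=42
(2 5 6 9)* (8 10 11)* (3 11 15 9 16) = (2 5 6 16 3 11 8 10 15 9) = [0, 1, 5, 11, 4, 6, 16, 7, 10, 2, 15, 8, 12, 13, 14, 9, 3]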